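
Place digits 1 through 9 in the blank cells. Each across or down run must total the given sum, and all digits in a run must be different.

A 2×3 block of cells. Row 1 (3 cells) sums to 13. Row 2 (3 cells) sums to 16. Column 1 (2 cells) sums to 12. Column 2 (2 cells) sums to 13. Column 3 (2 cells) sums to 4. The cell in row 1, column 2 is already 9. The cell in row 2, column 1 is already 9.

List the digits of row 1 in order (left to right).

4 in 2 cells must be {1,3}.
(1,1) = 12 − 9 = 3 completes the 12 down.
(1,3) = 13 − 12 = 1 completes the 13 across.
(2,2) = 13 − 9 = 4 completes the 13 down.
(2,3) = 16 − 13 = 3 completes the 16 across.

3 9 1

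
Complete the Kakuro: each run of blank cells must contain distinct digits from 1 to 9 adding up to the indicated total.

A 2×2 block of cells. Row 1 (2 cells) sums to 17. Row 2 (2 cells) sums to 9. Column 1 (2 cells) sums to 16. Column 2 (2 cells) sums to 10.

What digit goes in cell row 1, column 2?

17 in 2 cells must be {8,9}; 16 in 2 cells must be {7,9}.
The 17 across and the 16 down share only 9, so (1,1) = 9.
(1,2) = 17 − 9 = 8 completes the 17 across.
(2,1) = 16 − 9 = 7 completes the 16 down.
(2,2) = 9 − 7 = 2 completes the 9 across.

8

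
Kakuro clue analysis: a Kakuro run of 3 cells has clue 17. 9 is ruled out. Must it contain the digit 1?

Counterexample: {2,7,8} sums to 17 under that restriction without using 1.

No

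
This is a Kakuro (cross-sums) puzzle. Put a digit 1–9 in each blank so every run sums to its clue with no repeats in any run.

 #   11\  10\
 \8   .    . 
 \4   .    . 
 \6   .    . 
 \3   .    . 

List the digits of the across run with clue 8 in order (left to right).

5 3

4 in 2 cells must be {1,3}; 3 in 2 cells must be {1,2}; 11 in 4 cells must be {1,2,3,5}.
Nothing is forced directly, so branch on R2C1, whose candidates are 1 or 3. If R2C1 = 1: that forces R2C2 = 3, R4C1 = 2, R4C2 = 1, R1C2 = 2, R3C1 = 5, after which R3C2 would have to be in {1} for the 6 across but in {4} for the 10 down — contradiction. So R2C1 = 3.
R2C2 = 4 − 3 = 1 completes the 4 across.
Given what's placed, R4C2 must be 2 to fit the 3 across and 10 down.
R1C2 = 3: the only remaining digit allowed by both the 8 across and the 10 down.
R3C2 = 10 − 6 = 4 completes the 10 down.
R4C1 = 3 − 2 = 1 completes the 3 across.
R1C1 = 8 − 3 = 5 completes the 8 across.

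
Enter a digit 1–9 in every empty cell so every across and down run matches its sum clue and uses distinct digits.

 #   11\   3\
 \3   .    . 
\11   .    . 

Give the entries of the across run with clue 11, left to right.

9, 2

3 in 2 cells must be {1,2}.
The 3 across and the 11 down share only 2, so R1C1 = 2.
R1C2 = 3 − 2 = 1 completes the 3 across.
R2C1 = 11 − 2 = 9 completes the 11 down.
R2C2 = 11 − 9 = 2 completes the 11 across.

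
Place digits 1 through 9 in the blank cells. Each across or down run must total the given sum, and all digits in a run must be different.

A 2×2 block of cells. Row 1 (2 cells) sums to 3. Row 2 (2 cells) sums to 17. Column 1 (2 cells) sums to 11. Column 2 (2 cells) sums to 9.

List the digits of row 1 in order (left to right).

2 1

3 in 2 cells must be {1,2}; 17 in 2 cells must be {8,9}.
The 3 across and the 11 down share only 2, so (1,1) = 2.
(1,2) = 3 − 2 = 1 completes the 3 across.
(2,1) = 11 − 2 = 9 completes the 11 down.
(2,2) = 17 − 9 = 8 completes the 17 across.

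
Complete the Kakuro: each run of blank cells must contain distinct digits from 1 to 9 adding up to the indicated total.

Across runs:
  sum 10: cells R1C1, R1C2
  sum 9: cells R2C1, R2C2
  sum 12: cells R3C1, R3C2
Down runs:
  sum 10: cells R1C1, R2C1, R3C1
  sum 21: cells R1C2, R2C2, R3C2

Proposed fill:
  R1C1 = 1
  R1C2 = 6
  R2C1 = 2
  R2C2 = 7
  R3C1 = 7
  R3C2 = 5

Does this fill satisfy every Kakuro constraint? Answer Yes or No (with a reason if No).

No — the across run R1C1–R1C2 sums to 7, not 10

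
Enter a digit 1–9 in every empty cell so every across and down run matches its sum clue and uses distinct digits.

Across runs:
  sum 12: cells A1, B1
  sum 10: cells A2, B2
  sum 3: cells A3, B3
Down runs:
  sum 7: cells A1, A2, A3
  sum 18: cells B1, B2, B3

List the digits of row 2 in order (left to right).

3 in 2 cells must be {1,2}; 7 in 3 cells must be {1,2,4}.
The 12 across and the 7 down share only 4, so A1 = 4.
B1 = 12 − 4 = 8 completes the 12 across.
Given what's placed, B3 must be 1 to fit the 3 across and 18 down.
B2 = 18 − 9 = 9 completes the 18 down.
A3 = 3 − 1 = 2 completes the 3 across.
A2 = 10 − 9 = 1 completes the 10 across.

1 9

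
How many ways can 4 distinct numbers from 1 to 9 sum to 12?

4 distinct digits from 1–9 sum between 10 and 30.
Enumerating: {1,2,3,6}, {1,2,4,5}.

2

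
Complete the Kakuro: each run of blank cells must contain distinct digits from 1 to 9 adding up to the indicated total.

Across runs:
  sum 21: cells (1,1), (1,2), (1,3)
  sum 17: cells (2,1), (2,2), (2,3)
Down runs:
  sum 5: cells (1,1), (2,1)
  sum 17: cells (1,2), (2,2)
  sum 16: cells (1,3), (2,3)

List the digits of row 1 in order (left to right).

17 in 2 cells must be {8,9}; 16 in 2 cells must be {7,9}.
The 21 across and the 5 down share only 4, so (1,1) = 4.
Given what's placed, (1,3) must be 9 to fit the 21 across and 16 down.
(2,1) = 5 − 4 = 1 completes the 5 down.
(2,2) = 9: the only remaining digit allowed by both the 17 across and the 17 down.
(2,3) = 17 − 10 = 7 completes the 17 across.
(1,2) = 21 − 13 = 8 completes the 21 across.

4, 8, 9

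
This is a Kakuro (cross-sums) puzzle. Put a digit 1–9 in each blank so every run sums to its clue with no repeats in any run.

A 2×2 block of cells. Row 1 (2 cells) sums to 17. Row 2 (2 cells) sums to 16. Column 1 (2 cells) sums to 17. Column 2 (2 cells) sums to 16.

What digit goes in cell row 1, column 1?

17 in 2 cells must be {8,9}; 16 in 2 cells must be {7,9}.
The 17 across and the 16 down share only 9, so (1,2) = 9.
The 16 across and the 17 down share only 9, so (2,1) = 9.
(2,2) = 16 − 9 = 7 completes the 16 across.
(1,1) = 17 − 9 = 8 completes the 17 across.

8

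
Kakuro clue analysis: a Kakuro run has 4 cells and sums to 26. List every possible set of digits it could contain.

4 distinct digits from 1–9 sum between 10 and 30.

{2,7,8,9}; {3,6,8,9}; {4,5,8,9}; {4,6,7,9}; {5,6,7,8}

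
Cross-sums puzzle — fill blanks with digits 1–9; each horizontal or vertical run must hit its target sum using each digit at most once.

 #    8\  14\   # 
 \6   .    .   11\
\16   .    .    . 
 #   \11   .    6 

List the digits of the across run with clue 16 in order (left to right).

3, 8, 5

R2C3 = 11 − 6 = 5 completes the 11 down.
R3C2 = 11 − 6 = 5 completes the 11 across.
Nothing is forced directly, so branch on R1C2, whose candidates are 1 or 2. If R1C2 = 2: then R1C1 would have to be in {4} for the 6 across but in {1,2,3,5,6,7} for the 8 down — contradiction. So R1C2 = 1.
R1C1 = 6 − 1 = 5 completes the 6 across.
R2C1 = 8 − 5 = 3 completes the 8 down.
R2C2 = 16 − 8 = 8 completes the 16 across.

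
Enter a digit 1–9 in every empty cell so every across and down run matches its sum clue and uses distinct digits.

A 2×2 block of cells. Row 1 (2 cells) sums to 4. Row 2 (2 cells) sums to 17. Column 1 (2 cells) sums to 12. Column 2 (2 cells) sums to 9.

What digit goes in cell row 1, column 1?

4 in 2 cells must be {1,3}; 17 in 2 cells must be {8,9}.
The 4 across and the 12 down share only 3, so (1,1) = 3.
(1,2) = 4 − 3 = 1 completes the 4 across.
(2,1) = 12 − 3 = 9 completes the 12 down.
(2,2) = 17 − 9 = 8 completes the 17 across.

3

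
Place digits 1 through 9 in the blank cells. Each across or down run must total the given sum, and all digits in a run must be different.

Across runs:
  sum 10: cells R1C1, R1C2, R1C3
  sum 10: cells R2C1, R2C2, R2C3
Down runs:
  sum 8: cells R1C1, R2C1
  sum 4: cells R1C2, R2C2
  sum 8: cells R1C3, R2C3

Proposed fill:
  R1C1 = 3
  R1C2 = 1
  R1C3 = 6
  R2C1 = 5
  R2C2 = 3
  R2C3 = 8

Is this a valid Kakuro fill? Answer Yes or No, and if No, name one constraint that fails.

No — the down run R1C3–R2C3 sums to 14, not 8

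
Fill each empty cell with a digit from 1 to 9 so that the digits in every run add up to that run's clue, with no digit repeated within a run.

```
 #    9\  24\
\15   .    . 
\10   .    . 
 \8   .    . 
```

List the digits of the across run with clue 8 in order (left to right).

1 7

24 in 3 cells must be {7,8,9}.
The 15 across and the 9 down share only 6, so R1C1 = 6.
R1C2 = 15 − 6 = 9 completes the 15 across.
Given what's placed, R3C2 must be 7 to fit the 8 across and 24 down.
R2C2 = 24 − 16 = 8 completes the 24 down.
R3C1 = 8 − 7 = 1 completes the 8 across.
R2C1 = 10 − 8 = 2 completes the 10 across.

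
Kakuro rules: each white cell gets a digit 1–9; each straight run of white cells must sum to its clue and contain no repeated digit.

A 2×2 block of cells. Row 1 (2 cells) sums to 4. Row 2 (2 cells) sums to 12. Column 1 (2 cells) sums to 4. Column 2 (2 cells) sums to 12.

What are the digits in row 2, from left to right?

3 9

4 in 2 cells must be {1,3}.
The 4 across and the 12 down share only 3, so (1,2) = 3.
The 12 across and the 4 down share only 3, so (2,1) = 3.
(2,2) = 12 − 3 = 9 completes the 12 across.
(1,1) = 4 − 3 = 1 completes the 4 across.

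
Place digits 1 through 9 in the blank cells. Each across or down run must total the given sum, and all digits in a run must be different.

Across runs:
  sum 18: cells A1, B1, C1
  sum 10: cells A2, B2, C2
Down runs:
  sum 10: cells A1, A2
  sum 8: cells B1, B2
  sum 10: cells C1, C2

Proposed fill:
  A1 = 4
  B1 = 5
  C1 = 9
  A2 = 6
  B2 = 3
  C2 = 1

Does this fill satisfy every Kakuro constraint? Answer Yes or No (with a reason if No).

Across: 4+5+9=18; 6+3+1=10. Down: 4+6=10; 5+3=8; 9+1=10. No digit repeats within any run.

Yes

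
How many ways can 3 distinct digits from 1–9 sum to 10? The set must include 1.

3 distinct digits from 1–9 sum between 6 and 24.
Keeping only sets containing 1.
Enumerating: {1,2,7}, {1,3,6}, {1,4,5}.

3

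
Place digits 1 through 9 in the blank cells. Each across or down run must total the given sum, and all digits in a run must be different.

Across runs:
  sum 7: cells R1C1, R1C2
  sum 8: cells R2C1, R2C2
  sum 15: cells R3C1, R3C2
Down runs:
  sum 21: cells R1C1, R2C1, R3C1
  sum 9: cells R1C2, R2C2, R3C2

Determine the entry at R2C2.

The 15 across and the 9 down share only 6, so R3C2 = 6.
R3C1 = 15 − 6 = 9 completes the 15 across.
Nothing is forced directly, so branch on R1C1, whose candidates are 4 or 5. If R1C1 = 4: then R1C2 would have to be in {3} for the 7 across but in {1,2} for the 9 down — contradiction. So R1C1 = 5.
R1C2 = 7 − 5 = 2 completes the 7 across.
R2C1 = 21 − 14 = 7 completes the 21 down.
R2C2 = 8 − 7 = 1 completes the 8 across.

1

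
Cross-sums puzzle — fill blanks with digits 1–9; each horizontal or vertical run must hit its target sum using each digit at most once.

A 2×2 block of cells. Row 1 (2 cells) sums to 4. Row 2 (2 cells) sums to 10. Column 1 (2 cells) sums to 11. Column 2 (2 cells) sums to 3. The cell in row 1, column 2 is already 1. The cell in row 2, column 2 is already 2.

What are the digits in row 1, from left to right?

3, 1

4 in 2 cells must be {1,3}; 3 in 2 cells must be {1,2}.
(1,1) = 4 − 1 = 3 completes the 4 across.
(2,1) = 10 − 2 = 8 completes the 10 across.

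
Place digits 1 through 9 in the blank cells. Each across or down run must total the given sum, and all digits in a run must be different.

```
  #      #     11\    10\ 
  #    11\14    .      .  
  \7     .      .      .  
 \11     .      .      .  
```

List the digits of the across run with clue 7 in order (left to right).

4 2 1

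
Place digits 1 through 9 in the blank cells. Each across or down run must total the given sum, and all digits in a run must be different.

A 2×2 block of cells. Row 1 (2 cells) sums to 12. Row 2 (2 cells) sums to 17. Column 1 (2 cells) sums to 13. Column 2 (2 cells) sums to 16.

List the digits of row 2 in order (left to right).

8, 9

17 in 2 cells must be {8,9}; 16 in 2 cells must be {7,9}.
The 17 across and the 16 down share only 9, so (2,2) = 9.
(1,2) = 16 − 9 = 7 completes the 16 down.
(2,1) = 17 − 9 = 8 completes the 17 across.
(1,1) = 12 − 7 = 5 completes the 12 across.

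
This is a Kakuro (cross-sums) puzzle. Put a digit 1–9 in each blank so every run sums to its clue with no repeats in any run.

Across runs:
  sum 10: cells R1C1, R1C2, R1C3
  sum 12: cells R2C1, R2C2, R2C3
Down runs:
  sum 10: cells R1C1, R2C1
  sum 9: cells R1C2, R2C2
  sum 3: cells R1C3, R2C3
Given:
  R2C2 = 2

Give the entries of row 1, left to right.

3 in 2 cells must be {1,2}.
R1C2 = 9 − 2 = 7 completes the 9 down.
R2C3 = 1: the only remaining digit allowed by both the 12 across and the 3 down.
R1C3 = 3 − 1 = 2 completes the 3 down.
R2C1 = 12 − 3 = 9 completes the 12 across.
R1C1 = 10 − 9 = 1 completes the 10 across.

1 7 2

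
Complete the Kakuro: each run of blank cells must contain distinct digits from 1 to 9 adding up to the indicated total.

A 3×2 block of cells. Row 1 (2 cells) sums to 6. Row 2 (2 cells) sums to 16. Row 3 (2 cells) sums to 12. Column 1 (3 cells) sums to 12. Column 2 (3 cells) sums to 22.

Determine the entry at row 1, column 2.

16 in 2 cells must be {7,9}.
The 6 across and the 22 down share only 5, so (1,2) = 5.
Given what's placed, (2,2) must be 9 to fit the 16 across and 22 down.
(3,2) = 22 − 14 = 8 completes the 22 down.
(1,1) = 6 − 5 = 1 completes the 6 across.
(2,1) = 16 − 9 = 7 completes the 16 across.
(3,1) = 12 − 8 = 4 completes the 12 across.

5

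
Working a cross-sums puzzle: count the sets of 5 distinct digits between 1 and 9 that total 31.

5 distinct digits from 1–9 sum between 15 and 35.
Enumerating: {1,6,7,8,9}, {2,5,7,8,9}, {3,4,7,8,9}, {3,5,6,8,9}, {4,5,6,7,9}.

5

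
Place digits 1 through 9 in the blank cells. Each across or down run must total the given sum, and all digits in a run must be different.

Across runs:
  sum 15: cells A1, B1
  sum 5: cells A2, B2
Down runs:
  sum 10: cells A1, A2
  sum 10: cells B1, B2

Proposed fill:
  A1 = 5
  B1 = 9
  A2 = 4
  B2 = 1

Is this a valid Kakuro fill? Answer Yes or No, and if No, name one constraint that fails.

No — the across run A1–B1 sums to 14, not 15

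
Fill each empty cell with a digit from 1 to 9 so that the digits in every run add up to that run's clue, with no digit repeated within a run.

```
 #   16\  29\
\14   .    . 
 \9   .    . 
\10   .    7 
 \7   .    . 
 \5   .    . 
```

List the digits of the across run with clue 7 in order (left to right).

1 6

16 in 5 cells must be {1,2,3,4,6}.
Intersecting the 14 across with the 16 down forces R1C1 = 6.
R1C2 = 14 − 6 = 8 completes the 14 across.
R3C1 = 10 − 7 = 3 completes the 10 across.
Nothing is forced directly, so branch on R2C1, whose candidates are 1 or 2 or 4. If R2C1 = 1: then R2C2 would have to be in {8} for the 9 across but in {1,2,3,4,5,6,9} for the 29 down — contradiction. If R2C1 = 2: then R2C2 would have to be in {7} for the 9 across but in {1,2,3,4,5,6,9} for the 29 down — contradiction. So R2C1 = 4.
R2C2 = 9 − 4 = 5 completes the 9 across.
R5C2 = 3: the only remaining digit allowed by both the 5 across and the 29 down.
R4C2 = 29 − 23 = 6 completes the 29 down.
R5C1 = 5 − 3 = 2 completes the 5 across.
R4C1 = 7 − 6 = 1 completes the 7 across.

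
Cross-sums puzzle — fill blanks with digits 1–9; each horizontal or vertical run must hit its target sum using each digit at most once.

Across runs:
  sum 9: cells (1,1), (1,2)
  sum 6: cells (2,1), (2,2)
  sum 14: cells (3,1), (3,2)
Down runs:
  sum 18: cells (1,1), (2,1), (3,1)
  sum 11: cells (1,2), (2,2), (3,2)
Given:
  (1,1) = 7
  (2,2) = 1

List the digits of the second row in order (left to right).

5 1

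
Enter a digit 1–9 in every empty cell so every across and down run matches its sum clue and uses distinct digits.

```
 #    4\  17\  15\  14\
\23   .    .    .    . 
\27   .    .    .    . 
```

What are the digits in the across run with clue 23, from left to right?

4 in 2 cells must be {1,3}; 17 in 2 cells must be {8,9}.
Only 3 fits R2C1 under both its across sum 27 and down sum 4.
R1C1 = 4 − 3 = 1 completes the 4 down.
Nothing is forced directly, so branch on R1C2, whose candidates are 8 or 9. If R1C2 = 8: that forces R1C3 = 9, R1C4 = 5, R2C2 = 9, after which R2C3 would have to be in {7,8} for the 27 across but in {6} for the 15 down — contradiction. So R1C2 = 9.
R2C2 = 17 − 9 = 8 completes the 17 down.
R2C4 = 9: the only remaining digit allowed by both the 27 across and the 14 down.
R1C4 = 14 − 9 = 5 completes the 14 down.
R2C3 = 27 − 20 = 7 completes the 27 across.
R1C3 = 23 − 15 = 8 completes the 23 across.

1, 9, 8, 5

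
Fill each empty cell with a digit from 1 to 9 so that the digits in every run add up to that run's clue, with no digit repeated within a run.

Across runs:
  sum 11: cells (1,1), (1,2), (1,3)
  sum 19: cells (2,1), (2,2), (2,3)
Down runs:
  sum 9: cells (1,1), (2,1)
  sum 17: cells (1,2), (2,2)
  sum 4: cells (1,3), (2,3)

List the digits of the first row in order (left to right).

2 8 1

17 in 2 cells must be {8,9}; 4 in 2 cells must be {1,3}.
The 11 across and the 17 down share only 8, so (1,2) = 8.
Given what's placed, (1,3) must be 1 to fit the 11 across and 4 down.
(2,2) = 17 − 8 = 9 completes the 17 down.
(2,3) = 4 − 1 = 3 completes the 4 down.
(1,1) = 11 − 9 = 2 completes the 11 across.
(2,1) = 19 − 12 = 7 completes the 19 across.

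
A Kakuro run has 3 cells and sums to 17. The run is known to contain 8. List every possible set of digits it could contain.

3 distinct digits from 1–9 sum between 6 and 24.
Keeping only sets containing 8.

{2,7,8}; {3,6,8}; {4,5,8}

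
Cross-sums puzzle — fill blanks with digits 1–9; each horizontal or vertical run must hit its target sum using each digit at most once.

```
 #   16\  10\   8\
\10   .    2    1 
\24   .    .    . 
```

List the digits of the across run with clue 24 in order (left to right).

9, 8, 7

24 in 3 cells must be {7,8,9}; 16 in 2 cells must be {7,9}.
R1C1 = 10 − 3 = 7 completes the 10 across.
R2C1 = 16 − 7 = 9 completes the 16 down.
R2C2 = 10 − 2 = 8 completes the 10 down.
R2C3 = 24 − 17 = 7 completes the 24 across.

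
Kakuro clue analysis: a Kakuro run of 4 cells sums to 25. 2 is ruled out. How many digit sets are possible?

5

4 distinct digits from 1–9 sum between 10 and 30.
Dropping sets that contain 2.
Enumerating: {1,7,8,9}, {3,5,8,9}, {3,6,7,9}, {4,5,7,9}, {4,6,7,8}.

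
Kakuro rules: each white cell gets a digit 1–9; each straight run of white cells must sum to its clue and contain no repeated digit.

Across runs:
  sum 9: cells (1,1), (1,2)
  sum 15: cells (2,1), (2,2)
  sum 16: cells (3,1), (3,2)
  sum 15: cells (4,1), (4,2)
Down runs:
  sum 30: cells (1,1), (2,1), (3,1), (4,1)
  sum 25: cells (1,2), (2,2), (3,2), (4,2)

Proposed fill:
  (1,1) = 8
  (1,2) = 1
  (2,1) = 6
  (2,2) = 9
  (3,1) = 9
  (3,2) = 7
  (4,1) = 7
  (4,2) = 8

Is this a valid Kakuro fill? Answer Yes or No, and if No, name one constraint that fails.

Yes

Across: 8+1=9; 6+9=15; 9+7=16; 7+8=15. Down: 8+6+9+7=30; 1+9+7+8=25. No digit repeats within any run.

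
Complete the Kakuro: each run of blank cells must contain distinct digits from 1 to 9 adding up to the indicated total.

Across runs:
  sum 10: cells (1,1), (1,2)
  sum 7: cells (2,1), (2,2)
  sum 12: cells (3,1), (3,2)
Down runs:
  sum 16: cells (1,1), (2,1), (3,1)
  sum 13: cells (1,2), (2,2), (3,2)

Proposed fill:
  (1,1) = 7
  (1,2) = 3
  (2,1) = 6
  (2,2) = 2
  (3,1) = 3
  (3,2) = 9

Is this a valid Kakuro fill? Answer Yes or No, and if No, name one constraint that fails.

No — the down run (1,2)–(3,2) sums to 14, not 13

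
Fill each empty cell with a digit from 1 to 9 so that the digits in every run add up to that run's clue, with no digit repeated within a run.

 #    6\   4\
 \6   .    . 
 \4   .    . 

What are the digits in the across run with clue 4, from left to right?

4 in 2 cells must be {1,3}.
The 6 across and the 4 down share only 1, so R1C2 = 1.
The 4 across and the 6 down share only 1, so R2C1 = 1.
R2C2 = 4 − 1 = 3 completes the 4 across.
R1C1 = 6 − 1 = 5 completes the 6 across.

1, 3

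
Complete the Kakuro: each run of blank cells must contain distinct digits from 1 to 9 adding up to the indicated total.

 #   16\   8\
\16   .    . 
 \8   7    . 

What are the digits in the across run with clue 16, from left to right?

9, 7

16 in 2 cells must be {7,9}.
R1C1 = 16 − 7 = 9 completes the 16 down.
R1C2 = 16 − 9 = 7 completes the 16 across.
R2C2 = 8 − 7 = 1 completes the 8 across.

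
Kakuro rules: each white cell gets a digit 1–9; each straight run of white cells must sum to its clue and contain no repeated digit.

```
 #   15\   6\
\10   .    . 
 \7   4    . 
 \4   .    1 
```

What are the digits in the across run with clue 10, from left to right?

8 2

4 in 2 cells must be {1,3}; 6 in 3 cells must be {1,2,3}.
R2C2 = 7 − 4 = 3 completes the 7 across.
R3C1 = 4 − 1 = 3 completes the 4 across.
R1C1 = 15 − 7 = 8 completes the 15 down.
R1C2 = 10 − 8 = 2 completes the 10 across.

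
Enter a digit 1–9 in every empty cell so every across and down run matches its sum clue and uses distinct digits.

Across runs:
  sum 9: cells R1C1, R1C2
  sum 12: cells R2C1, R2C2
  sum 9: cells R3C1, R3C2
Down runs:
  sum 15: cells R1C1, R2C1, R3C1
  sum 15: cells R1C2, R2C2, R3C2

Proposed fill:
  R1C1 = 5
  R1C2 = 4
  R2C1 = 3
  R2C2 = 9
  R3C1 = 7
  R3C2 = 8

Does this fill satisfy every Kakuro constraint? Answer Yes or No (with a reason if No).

No — the down run R1C2–R3C2 sums to 21, not 15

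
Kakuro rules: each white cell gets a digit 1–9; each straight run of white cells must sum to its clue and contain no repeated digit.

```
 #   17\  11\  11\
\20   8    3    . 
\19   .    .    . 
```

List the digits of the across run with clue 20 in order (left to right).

17 in 2 cells must be {8,9}.
R1C3 = 20 − 11 = 9 completes the 20 across.
R2C1 = 17 − 8 = 9 completes the 17 down.
R2C2 = 11 − 3 = 8 completes the 11 down.
R2C3 = 19 − 17 = 2 completes the 19 across.

8, 3, 9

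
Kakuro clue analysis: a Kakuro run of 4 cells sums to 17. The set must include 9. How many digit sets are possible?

2

4 distinct digits from 1–9 sum between 10 and 30.
Keeping only sets containing 9.
Enumerating: {1,2,5,9}, {1,3,4,9}.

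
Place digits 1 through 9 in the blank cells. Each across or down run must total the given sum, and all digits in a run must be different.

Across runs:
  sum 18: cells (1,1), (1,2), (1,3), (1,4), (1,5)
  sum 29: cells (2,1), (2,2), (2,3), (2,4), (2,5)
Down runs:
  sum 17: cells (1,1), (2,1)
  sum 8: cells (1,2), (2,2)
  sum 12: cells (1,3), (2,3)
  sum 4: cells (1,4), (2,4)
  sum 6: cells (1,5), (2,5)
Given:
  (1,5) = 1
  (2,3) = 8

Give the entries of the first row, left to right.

17 in 2 cells must be {8,9}; 4 in 2 cells must be {1,3}.
(1,1) = 8: the only remaining digit allowed by both the 18 across and the 17 down.
(1,3) = 12 − 8 = 4 completes the 12 down.
Given what's placed, (1,4) must be 3 to fit the 18 across and 4 down.
(2,1) = 17 − 8 = 9 completes the 17 down.
(2,4) = 4 − 3 = 1 completes the 4 down.
(2,5) = 6 − 1 = 5 completes the 6 down.
(1,2) = 18 − 16 = 2 completes the 18 across.

8, 2, 4, 3, 1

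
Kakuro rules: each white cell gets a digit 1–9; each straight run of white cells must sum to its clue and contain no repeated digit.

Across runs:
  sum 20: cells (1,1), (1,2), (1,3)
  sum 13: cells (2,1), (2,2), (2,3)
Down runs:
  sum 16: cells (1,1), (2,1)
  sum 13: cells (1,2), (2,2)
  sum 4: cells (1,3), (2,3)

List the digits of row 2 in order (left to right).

16 in 2 cells must be {7,9}; 4 in 2 cells must be {1,3}.
The 20 across and the 4 down share only 3, so (1,3) = 3.
(2,3) = 4 − 3 = 1 completes the 4 down.
Given what's placed, (1,1) must be 9 to fit the 20 across and 16 down.
(1,2) = 20 − 12 = 8 completes the 20 across.
(2,1) = 16 − 9 = 7 completes the 16 down.
(2,2) = 13 − 8 = 5 completes the 13 across.

7 5 1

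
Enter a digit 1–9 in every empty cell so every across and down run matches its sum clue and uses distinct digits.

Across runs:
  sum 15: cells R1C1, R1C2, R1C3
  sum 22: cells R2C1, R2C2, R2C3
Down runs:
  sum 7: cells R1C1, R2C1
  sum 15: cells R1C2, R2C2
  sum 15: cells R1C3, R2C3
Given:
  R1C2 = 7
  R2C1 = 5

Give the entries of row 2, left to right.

R1C1 = 7 − 5 = 2 completes the 7 down.
R1C3 = 15 − 9 = 6 completes the 15 across.
R2C2 = 15 − 7 = 8 completes the 15 down.
R2C3 = 22 − 13 = 9 completes the 22 across.

5 8 9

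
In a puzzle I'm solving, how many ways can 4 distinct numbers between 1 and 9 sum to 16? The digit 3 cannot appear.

4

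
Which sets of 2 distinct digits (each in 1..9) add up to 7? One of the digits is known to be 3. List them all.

{3,4}

2 distinct digits from 1–9 sum between 3 and 17.
Keeping only sets containing 3.
Only one set works: {3,4}.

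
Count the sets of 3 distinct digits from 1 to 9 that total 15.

8

3 distinct digits from 1–9 sum between 6 and 24.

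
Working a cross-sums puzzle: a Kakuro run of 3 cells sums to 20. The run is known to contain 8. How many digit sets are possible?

2

3 distinct digits from 1–9 sum between 6 and 24.
Keeping only sets containing 8.
Enumerating: {3,8,9}, {5,7,8}.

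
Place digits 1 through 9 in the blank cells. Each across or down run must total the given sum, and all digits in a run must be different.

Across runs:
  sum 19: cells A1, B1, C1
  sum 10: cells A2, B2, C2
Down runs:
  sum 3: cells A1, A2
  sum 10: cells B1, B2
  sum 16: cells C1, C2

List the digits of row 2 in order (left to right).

1 2 7

3 in 2 cells must be {1,2}; 16 in 2 cells must be {7,9}.
The 19 across and the 3 down share only 2, so A1 = 2.
Given what's placed, C1 must be 9 to fit the 19 across and 16 down.
A2 = 3 − 2 = 1 completes the 3 down.
C2 = 16 − 9 = 7 completes the 16 down.
B1 = 19 − 11 = 8 completes the 19 across.
B2 = 10 − 8 = 2 completes the 10 across.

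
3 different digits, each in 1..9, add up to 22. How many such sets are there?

2

3 distinct digits from 1–9 sum between 6 and 24.
Enumerating: {5,8,9}, {6,7,9}.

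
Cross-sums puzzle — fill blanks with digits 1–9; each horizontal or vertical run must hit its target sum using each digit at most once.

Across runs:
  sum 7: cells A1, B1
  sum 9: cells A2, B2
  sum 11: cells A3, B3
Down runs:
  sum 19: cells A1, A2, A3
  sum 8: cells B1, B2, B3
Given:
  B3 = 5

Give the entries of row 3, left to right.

6 5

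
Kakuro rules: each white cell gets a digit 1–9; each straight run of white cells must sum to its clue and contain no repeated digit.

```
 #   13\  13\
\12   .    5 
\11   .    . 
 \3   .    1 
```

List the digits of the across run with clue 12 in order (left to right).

3 in 2 cells must be {1,2}.
R1C1 = 12 − 5 = 7 completes the 12 across.
R2C2 = 13 − 6 = 7 completes the 13 down.
R3C1 = 3 − 1 = 2 completes the 3 across.
R2C1 = 11 − 7 = 4 completes the 11 across.

7 5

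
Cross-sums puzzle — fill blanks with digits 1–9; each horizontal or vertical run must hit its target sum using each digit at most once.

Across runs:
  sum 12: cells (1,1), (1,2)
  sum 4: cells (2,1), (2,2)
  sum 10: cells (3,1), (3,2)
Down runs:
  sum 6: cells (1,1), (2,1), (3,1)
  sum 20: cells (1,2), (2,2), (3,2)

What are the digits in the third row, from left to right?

2, 8

4 in 2 cells must be {1,3}; 6 in 3 cells must be {1,2,3}.
The 12 across and the 6 down share only 3, so (1,1) = 3.
(1,2) = 12 − 3 = 9 completes the 12 across.
Given what's placed, (2,1) must be 1 to fit the 4 across and 6 down.
(2,2) = 4 − 1 = 3 completes the 4 across.
(3,1) = 6 − 4 = 2 completes the 6 down.
(3,2) = 10 − 2 = 8 completes the 10 across.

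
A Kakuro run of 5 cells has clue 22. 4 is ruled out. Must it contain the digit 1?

Every partition of 22 into 5 distinct digits under that restriction includes 1: {1,2,3,7,9}, {1,2,5,6,8}, {1,3,5,6,7}.

Yes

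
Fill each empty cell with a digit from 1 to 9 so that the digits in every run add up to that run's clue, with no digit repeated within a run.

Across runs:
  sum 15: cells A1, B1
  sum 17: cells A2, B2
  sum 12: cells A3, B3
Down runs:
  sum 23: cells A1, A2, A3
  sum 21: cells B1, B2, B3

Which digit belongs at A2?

17 in 2 cells must be {8,9}; 23 in 3 cells must be {6,8,9}.
Nothing is forced directly, so branch on A2, whose candidates are 8 or 9. If A2 = 8: that forces B2 = 9, A3 = 9, after which B3 would have to be in {3} for the 12 across but in {4,5,7,8} for the 21 down — contradiction. So A2 = 9.
B2 = 17 − 9 = 8 completes the 17 across.
Given what's placed, A3 must be 8 to fit the 12 across and 23 down.
B3 = 12 − 8 = 4 completes the 12 across.
A1 = 23 − 17 = 6 completes the 23 down.
B1 = 15 − 6 = 9 completes the 15 across.

9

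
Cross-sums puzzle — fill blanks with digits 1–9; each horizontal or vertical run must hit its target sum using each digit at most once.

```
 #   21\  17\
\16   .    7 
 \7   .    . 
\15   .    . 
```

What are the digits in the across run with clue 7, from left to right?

5 2

16 in 2 cells must be {7,9}.
R1C1 = 16 − 7 = 9 completes the 16 across.
Nothing is forced directly, so branch on R2C1, whose candidates are 4 or 5. If R2C1 = 4: then R2C2 would have to be in {3} for the 7 across but in {1,2,4,6,8,9} for the 17 down — contradiction. So R2C1 = 5.
R2C2 = 7 − 5 = 2 completes the 7 across.
R3C1 = 21 − 14 = 7 completes the 21 down.
R3C2 = 15 − 7 = 8 completes the 15 across.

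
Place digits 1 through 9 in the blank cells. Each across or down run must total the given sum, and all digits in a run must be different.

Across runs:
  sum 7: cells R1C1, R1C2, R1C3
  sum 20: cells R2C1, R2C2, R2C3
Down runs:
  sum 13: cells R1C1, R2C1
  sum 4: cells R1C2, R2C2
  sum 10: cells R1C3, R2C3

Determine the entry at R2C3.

7 in 3 cells must be {1,2,4}; 4 in 2 cells must be {1,3}.
The 7 across and the 13 down share only 4, so R1C1 = 4.
Given what's placed, R1C2 must be 1 to fit the 7 across and 4 down.
R1C3 = 7 − 5 = 2 completes the 7 across.
R2C1 = 13 − 4 = 9 completes the 13 down.
R2C2 = 4 − 1 = 3 completes the 4 down.
R2C3 = 20 − 12 = 8 completes the 20 across.

8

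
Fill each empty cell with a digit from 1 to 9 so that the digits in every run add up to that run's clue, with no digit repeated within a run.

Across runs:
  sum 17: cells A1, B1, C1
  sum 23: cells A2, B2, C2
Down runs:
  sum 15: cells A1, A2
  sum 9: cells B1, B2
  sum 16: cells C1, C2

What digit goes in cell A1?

9

23 in 3 cells must be {6,8,9}; 16 in 2 cells must be {7,9}.
The 23 across and the 16 down share only 9, so C2 = 9.
C1 = 16 − 9 = 7 completes the 16 down.
Nothing is forced directly, so branch on A2, whose candidates are 6 or 8. If A2 = 8: then A1 would have to be in {1,2,4,6,8,9} for the 17 across but in {7} for the 15 down — contradiction. So A2 = 6.
A1 = 15 − 6 = 9 completes the 15 down.
B1 = 17 − 16 = 1 completes the 17 across.
B2 = 23 − 15 = 8 completes the 23 across.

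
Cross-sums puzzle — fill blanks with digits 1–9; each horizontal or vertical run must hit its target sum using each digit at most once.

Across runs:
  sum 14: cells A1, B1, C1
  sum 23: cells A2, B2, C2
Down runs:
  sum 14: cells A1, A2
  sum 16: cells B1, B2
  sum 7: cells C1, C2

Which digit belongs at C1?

1

23 in 3 cells must be {6,8,9}; 16 in 2 cells must be {7,9}.
The 23 across and the 16 down share only 9, so B2 = 9.
Given what's placed, C2 must be 6 to fit the 23 across and 7 down.
B1 = 16 − 9 = 7 completes the 16 down.
C1 = 7 − 6 = 1 completes the 7 down.
A2 = 23 − 15 = 8 completes the 23 across.
A1 = 14 − 8 = 6 completes the 14 across.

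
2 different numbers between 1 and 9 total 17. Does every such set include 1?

The only way to make 17 from 2 distinct digits is {8,9}, which does not contain 1.

No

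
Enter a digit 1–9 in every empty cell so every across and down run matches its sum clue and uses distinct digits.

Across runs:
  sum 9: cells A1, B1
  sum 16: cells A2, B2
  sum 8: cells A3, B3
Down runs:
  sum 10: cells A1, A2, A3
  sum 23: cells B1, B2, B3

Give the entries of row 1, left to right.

1, 8

16 in 2 cells must be {7,9}; 23 in 3 cells must be {6,8,9}.
The 16 across and the 10 down share only 7, so A2 = 7.
B2 = 16 − 7 = 9 completes the 16 across.
Given what's placed, B3 must be 6 to fit the 8 across and 23 down.
B1 = 23 − 15 = 8 completes the 23 down.
A3 = 8 − 6 = 2 completes the 8 across.
A1 = 9 − 8 = 1 completes the 9 across.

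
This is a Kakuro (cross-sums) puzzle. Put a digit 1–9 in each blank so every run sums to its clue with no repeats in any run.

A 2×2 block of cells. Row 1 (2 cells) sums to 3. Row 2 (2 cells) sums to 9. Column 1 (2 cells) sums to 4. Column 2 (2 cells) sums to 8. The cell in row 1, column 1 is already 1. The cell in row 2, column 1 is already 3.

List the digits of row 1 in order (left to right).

1 2

3 in 2 cells must be {1,2}; 4 in 2 cells must be {1,3}.
(1,2) = 3 − 1 = 2 completes the 3 across.
(2,2) = 9 − 3 = 6 completes the 9 across.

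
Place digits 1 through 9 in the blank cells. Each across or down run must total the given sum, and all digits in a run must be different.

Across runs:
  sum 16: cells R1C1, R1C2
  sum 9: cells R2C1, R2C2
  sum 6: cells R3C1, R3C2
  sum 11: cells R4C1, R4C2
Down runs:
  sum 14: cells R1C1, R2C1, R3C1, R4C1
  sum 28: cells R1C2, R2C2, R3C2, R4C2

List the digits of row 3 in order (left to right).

2 4

16 in 2 cells must be {7,9}.
Only 7 fits R1C1 under both its across sum 16 and down sum 14.
R1C2 = 16 − 7 = 9 completes the 16 across.
Nothing is forced directly, so branch on R4C1, whose candidates are 2 or 4. If R4C1 = 2: then R4C2 would have to be in {9} for the 11 across but in {4,5,6,7,8} for the 28 down — contradiction. So R4C1 = 4.
R4C2 = 11 − 4 = 7 completes the 11 across.
R3C2 = 4: the only remaining digit allowed by both the 6 across and the 28 down.
R2C2 = 28 − 20 = 8 completes the 28 down.
R3C1 = 6 − 4 = 2 completes the 6 across.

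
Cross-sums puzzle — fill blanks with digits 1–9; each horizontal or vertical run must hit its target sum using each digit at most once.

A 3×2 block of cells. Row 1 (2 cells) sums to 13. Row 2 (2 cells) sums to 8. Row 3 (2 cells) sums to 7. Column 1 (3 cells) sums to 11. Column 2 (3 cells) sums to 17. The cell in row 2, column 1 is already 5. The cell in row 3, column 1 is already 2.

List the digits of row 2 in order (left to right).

(1,1) = 11 − 7 = 4 completes the 11 down.
(1,2) = 13 − 4 = 9 completes the 13 across.
(2,2) = 8 − 5 = 3 completes the 8 across.
(3,2) = 7 − 2 = 5 completes the 7 across.

5 3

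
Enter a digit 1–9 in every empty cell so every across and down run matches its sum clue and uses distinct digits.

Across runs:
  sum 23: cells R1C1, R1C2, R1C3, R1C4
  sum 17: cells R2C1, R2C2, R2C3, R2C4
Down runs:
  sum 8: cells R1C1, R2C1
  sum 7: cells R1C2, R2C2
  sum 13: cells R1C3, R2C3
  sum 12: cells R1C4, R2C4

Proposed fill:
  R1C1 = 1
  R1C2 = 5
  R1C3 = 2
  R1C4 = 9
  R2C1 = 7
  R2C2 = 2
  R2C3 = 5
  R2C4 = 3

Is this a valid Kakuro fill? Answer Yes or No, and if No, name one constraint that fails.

No — the down run R1C3–R2C3 sums to 7, not 13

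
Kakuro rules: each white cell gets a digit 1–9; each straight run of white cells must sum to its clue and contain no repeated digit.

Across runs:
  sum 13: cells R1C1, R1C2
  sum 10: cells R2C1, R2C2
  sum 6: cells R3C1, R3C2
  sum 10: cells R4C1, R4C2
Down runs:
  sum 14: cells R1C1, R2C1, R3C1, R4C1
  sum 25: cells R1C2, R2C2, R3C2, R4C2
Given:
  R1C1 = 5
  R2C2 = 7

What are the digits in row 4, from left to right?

R1C2 = 13 − 5 = 8 completes the 13 across.
R2C1 = 10 − 7 = 3 completes the 10 across.
No cell is forced outright now. R3C1 can only be 2 or 4 (the digits allowed by both its 6 across and its 14 down). If R3C1 = 4: then R3C2 would have to be in {2} for the 6 across but in {1,4,6,9} for the 25 down — contradiction. So R3C1 = 2.
R3C2 = 6 − 2 = 4 completes the 6 across.
R4C1 = 14 − 10 = 4 completes the 14 down.
R4C2 = 10 − 4 = 6 completes the 10 across.

4, 6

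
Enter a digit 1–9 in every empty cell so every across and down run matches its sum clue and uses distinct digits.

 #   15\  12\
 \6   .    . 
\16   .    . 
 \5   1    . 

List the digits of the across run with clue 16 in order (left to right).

9 7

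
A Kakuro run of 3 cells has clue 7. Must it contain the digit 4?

Yes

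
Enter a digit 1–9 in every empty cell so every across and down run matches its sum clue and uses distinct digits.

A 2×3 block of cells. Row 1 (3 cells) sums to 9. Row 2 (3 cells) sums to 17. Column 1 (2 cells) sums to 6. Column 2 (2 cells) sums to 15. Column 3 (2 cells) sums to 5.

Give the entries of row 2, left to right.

The 9 across and the 15 down share only 6, so (1,2) = 6.
(2,2) = 15 − 6 = 9 completes the 15 down.
Nothing is forced directly, so branch on (1,1), whose candidates are 1 or 2. If (1,1) = 2: that forces (1,3) = 1, after which (2,1) would have to be in {1,2,3,5,6,7} for the 17 across but in {4} for the 6 down — contradiction. So (1,1) = 1.
(1,3) = 9 − 7 = 2 completes the 9 across.
(2,1) = 6 − 1 = 5 completes the 6 down.
(2,3) = 17 − 14 = 3 completes the 17 across.

5 9 3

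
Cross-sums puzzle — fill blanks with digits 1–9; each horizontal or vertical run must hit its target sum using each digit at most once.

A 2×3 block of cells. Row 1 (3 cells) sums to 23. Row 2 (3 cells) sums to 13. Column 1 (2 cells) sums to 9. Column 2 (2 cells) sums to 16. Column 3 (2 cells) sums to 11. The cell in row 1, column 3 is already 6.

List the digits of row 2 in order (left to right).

1 7 5

23 in 3 cells must be {6,8,9}; 16 in 2 cells must be {7,9}.
Given what's placed, (1,1) must be 8 to fit the 23 across and 9 down.
(1,2) = 23 − 14 = 9 completes the 23 across.
(2,1) = 9 − 8 = 1 completes the 9 down.
(2,2) = 16 − 9 = 7 completes the 16 down.
(2,3) = 13 − 8 = 5 completes the 13 across.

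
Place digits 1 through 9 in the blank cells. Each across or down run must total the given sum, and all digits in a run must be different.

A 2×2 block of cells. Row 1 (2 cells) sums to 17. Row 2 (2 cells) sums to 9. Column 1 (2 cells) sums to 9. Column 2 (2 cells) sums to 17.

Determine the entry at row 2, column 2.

17 in 2 cells must be {8,9}.
The 17 across and the 9 down share only 8, so (1,1) = 8.
(1,2) = 17 − 8 = 9 completes the 17 across.
(2,1) = 9 − 8 = 1 completes the 9 down.
(2,2) = 9 − 1 = 8 completes the 9 across.

8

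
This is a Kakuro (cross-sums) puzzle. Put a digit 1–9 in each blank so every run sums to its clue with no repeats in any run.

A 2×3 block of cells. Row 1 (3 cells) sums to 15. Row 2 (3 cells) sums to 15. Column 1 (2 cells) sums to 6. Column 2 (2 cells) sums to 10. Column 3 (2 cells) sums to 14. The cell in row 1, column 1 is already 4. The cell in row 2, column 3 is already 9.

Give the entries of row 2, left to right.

2 4 9

(1,3) = 14 − 9 = 5 completes the 14 down.
(2,1) = 6 − 4 = 2 completes the 6 down.
(2,2) = 15 − 11 = 4 completes the 15 across.
(1,2) = 15 − 9 = 6 completes the 15 across.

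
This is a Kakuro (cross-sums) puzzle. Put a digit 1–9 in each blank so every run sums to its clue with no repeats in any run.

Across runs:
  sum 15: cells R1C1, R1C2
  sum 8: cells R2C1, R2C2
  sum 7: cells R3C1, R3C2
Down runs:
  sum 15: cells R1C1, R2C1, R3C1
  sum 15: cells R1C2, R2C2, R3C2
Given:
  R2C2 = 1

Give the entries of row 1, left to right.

R2C1 = 8 − 1 = 7 completes the 8 across.
R1C1 = 6: the only remaining digit allowed by both the 15 across and the 15 down.
R1C2 = 15 − 6 = 9 completes the 15 across.
R3C1 = 15 − 13 = 2 completes the 15 down.
R3C2 = 7 − 2 = 5 completes the 7 across.

6 9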